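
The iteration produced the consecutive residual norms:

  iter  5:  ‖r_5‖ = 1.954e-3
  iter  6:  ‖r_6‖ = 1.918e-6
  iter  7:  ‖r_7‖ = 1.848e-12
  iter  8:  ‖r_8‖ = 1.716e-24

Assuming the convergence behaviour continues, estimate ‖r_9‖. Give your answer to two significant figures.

First estimate the order: p ≈ ln(‖r_8‖/‖r_7‖) / ln(‖r_7‖/‖r_6‖) = ln(1.716e-24/1.848e-12)/ln(1.848e-12/1.918e-6) = ln(9.28571e-13)/ln(9.63504e-07) ≈ 2.0000.
Then ‖r_9‖ ≈ ‖r_8‖·(‖r_8‖/‖r_7‖)^p = 1.716e-24·(9.28571e-13)^2.0000 = 1.716e-24·8.62244e-25 ≈ 1.48e-48.

1.5e-48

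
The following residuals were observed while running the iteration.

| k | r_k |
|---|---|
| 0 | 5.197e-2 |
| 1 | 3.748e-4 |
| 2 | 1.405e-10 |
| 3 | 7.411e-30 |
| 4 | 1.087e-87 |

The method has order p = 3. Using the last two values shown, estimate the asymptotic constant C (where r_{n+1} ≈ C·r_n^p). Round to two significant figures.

2.7

C ≈ r_4 / r_3^3
  = 1.087e-87 / (7.411e-30)^3
  = 1.087e-87 / 4.07034e-88 ≈ 2.6705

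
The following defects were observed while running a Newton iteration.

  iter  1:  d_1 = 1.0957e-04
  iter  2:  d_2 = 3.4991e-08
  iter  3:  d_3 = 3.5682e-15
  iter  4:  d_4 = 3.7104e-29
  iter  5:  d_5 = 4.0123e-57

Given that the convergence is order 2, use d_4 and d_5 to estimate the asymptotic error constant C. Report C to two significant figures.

C ≈ d_5 / d_4^2
  = 4.0123e-57 / (3.7104e-29)^2
  = 4.0123e-57 / 1.37671e-57 ≈ 2.9144

2.9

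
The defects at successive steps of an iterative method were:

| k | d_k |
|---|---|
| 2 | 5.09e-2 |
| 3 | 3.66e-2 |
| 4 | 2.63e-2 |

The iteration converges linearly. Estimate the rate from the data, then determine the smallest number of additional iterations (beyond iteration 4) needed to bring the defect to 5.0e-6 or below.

26

Rate ρ ≈ d_4/d_3 = 2.63e-2/3.66e-2 = 0.7186.
After j more steps, d_{4+j} ≈ 2.63e-2·ρ^j; need ρ^j ≤ 5.0e-6/2.63e-2 = 0.000190114.
j ≥ ln(0.000190114)/ln(0.7186) = -8.5679/-0.33045 = 25.928.
So 26 more iterations are needed.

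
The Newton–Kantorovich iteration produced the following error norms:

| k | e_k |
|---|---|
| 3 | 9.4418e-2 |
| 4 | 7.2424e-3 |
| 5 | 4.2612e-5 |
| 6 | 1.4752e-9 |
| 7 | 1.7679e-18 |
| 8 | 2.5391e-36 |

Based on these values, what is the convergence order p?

2

Consecutive ratios: e_8/e_7 = 2.5391e-36/1.7679e-18 = 1.43622e-18, e_7/e_6 = 1.7679e-18/1.4752e-9 = 1.19841e-09.
p ≈ ln(1.43622e-18)/ln(1.19841e-09) = -41.0845/-20.5423 ≈ 2.00.
So the convergence is quadratic (order 2).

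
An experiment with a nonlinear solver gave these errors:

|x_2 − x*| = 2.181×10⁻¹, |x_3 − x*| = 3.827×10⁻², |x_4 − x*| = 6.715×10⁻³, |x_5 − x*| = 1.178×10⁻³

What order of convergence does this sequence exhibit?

Consecutive ratios: |x_5 − x*|/|x_4 − x*| = 1.178×10⁻³/6.715×10⁻³ = 0.175428, |x_4 − x*|/|x_3 − x*| = 6.715×10⁻³/3.827×10⁻² = 0.175464.
p ≈ ln(0.175428)/ln(0.175464) = -1.7405/-1.7403 ≈ 1.00.
So the convergence is linear (order 1).

1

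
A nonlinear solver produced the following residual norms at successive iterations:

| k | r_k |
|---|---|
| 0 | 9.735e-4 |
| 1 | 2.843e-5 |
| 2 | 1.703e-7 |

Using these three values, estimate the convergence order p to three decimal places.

p ≈ ln(r_2/r_1) / ln(r_1/r_0)
  = ln(1.703e-7/2.843e-5) / ln(2.843e-5/9.735e-4)
  = ln(0.00599015) / ln(0.0292039)
  = -5.117639 / -3.533453 ≈ 1.448339

1.448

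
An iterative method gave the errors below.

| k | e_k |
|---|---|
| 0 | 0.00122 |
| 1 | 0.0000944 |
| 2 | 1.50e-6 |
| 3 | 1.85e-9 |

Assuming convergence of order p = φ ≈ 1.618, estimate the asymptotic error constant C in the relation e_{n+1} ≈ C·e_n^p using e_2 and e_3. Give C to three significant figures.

C ≈ e_3 / e_2^1.618
  = 1.85e-9 / (1.50e-6)^1.618
  = 1.85e-9 / 3.77499e-10 ≈ 4.9007

4.90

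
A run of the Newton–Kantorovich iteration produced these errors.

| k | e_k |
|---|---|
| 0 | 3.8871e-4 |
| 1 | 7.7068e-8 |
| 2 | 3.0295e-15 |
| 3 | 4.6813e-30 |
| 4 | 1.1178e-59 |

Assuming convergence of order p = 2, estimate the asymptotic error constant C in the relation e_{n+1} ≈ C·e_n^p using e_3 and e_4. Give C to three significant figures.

0.510

C ≈ e_4 / e_3^2
  = 1.1178e-59 / (4.6813e-30)^2
  = 1.1178e-59 / 2.19146e-59 ≈ 0.51007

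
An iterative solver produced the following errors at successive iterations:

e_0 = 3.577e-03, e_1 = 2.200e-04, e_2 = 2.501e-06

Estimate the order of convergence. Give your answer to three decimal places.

1.605

p ≈ ln(e_2/e_1) / ln(e_1/e_0)
  = ln(2.501e-06/2.200e-04) / ln(2.200e-04/3.577e-03)
  = ln(0.0113682) / ln(0.0615041)
  = -4.476935 / -2.788651 ≈ 1.605412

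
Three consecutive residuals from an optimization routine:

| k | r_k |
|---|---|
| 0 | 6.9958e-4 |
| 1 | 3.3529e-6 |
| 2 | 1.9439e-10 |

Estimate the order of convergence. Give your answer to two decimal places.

1.83

p ≈ ln(r_2/r_1) / ln(r_1/r_0)
  = ln(1.9439e-10/3.3529e-6) / ln(3.3529e-6/6.9958e-4)
  = ln(5.79767e-05) / ln(0.00479273)
  = -9.75547 / -5.34066 ≈ 1.82664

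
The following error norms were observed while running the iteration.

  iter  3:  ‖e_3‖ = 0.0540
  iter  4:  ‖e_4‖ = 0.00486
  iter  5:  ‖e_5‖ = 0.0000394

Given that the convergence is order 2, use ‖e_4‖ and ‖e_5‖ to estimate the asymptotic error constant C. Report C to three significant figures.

1.67

C ≈ ‖e_5‖ / ‖e_4‖^2
  = 0.0000394 / (0.00486)^2
  = 0.0000394 / 2.36196e-05 ≈ 1.6681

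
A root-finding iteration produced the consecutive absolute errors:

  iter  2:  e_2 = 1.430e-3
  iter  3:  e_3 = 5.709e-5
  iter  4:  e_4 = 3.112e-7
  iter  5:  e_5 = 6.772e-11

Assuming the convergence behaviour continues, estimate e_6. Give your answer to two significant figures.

8.0e-17

First estimate the order: p ≈ ln(e_5/e_4) / ln(e_4/e_3) = ln(6.772e-11/3.112e-7)/ln(3.112e-7/5.709e-5) = ln(0.000217609)/ln(0.00545104) ≈ 1.6180.
Then e_6 ≈ e_5·(e_5/e_4)^p = 6.772e-11·(0.000217609)^1.6180 = 6.772e-11·1.18676e-06 ≈ 8.037e-17.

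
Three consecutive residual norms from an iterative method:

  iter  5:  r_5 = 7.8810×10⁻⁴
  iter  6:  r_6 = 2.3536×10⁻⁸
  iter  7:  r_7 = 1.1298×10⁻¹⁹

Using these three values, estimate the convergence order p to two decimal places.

p ≈ ln(r_7/r_6) / ln(r_6/r_5)
  = ln(1.1298×10⁻¹⁹/2.3536×10⁻⁸) / ln(2.3536×10⁻⁸/7.8810×10⁻⁴)
  = ln(4.80031e-12) / ln(2.98642e-05)
  = -26.06234 / -10.41885 ≈ 2.50146

2.50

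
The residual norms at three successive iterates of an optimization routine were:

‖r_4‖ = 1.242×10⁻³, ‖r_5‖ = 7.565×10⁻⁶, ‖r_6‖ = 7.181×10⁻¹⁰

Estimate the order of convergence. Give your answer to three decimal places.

p ≈ ln(‖r_6‖/‖r_5‖) / ln(‖r_5‖/‖r_4‖)
  = ln(7.181×10⁻¹⁰/7.565×10⁻⁶) / ln(7.565×10⁻⁶/1.242×10⁻³)
  = ln(9.4924e-05) / ln(0.00609098)
  = -9.262434 / -5.100946 ≈ 1.815827

1.816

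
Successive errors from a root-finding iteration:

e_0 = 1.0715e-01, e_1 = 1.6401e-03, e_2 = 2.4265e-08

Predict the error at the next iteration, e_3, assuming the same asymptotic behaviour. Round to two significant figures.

First estimate the order: p ≈ ln(e_2/e_1) / ln(e_1/e_0) = ln(2.4265e-08/1.6401e-03)/ln(1.6401e-03/1.0715e-01) = ln(1.47948e-05)/ln(0.0153066) ≈ 2.6609.
Then e_3 ≈ e_2·(e_2/e_1)^p = 2.4265e-08·(1.47948e-05)^2.6609 = 2.4265e-08·1.40651e-13 ≈ 3.413e-21.

3.4e-21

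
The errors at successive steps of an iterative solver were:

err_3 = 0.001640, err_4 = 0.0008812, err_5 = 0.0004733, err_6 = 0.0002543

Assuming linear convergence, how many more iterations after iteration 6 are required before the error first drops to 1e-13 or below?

35

Rate ρ ≈ err_6/err_5 = 0.0002543/0.0004733 = 0.5373.
After j more steps, err_{6+j} ≈ 0.0002543·ρ^j; need ρ^j ≤ 1e-13/0.0002543 = 3.93236e-10.
j ≥ ln(3.93236e-10)/ln(0.5373) = -21.6566/-0.62120 = 34.863.
So 35 more iterations are needed.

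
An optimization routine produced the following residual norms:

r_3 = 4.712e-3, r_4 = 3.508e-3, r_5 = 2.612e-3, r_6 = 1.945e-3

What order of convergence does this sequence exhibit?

Consecutive ratios: r_6/r_5 = 1.945e-3/2.612e-3 = 0.74464, r_5/r_4 = 2.612e-3/3.508e-3 = 0.744584.
p ≈ ln(0.74464)/ln(0.744584) = -0.2949/-0.2949 ≈ 1.00.
So the convergence is linear (order 1).

1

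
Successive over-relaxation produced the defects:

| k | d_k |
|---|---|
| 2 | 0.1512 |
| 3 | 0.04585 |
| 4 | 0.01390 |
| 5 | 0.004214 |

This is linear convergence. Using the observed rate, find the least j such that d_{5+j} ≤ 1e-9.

Rate ρ ≈ d_5/d_4 = 0.004214/0.01390 = 0.3032.
After j more steps, d_{5+j} ≈ 0.004214·ρ^j; need ρ^j ≤ 1e-9/0.004214 = 2.37304e-07.
j ≥ ln(2.37304e-07)/ln(0.3032) = -15.2539/-1.19336 = 12.782.
So 13 more iterations are needed.

13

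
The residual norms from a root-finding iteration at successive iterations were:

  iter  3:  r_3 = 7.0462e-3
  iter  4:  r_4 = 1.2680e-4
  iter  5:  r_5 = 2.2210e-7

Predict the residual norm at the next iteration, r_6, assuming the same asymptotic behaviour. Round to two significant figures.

First estimate the order: p ≈ ln(r_5/r_4) / ln(r_4/r_3) = ln(2.2210e-7/1.2680e-4)/ln(1.2680e-4/7.0462e-3) = ln(0.00175158)/ln(0.0179955) ≈ 1.5798.
Then r_6 ≈ r_5·(r_5/r_4)^p = 2.2210e-7·(0.00175158)^1.5798 = 2.2210e-7·4.41744e-05 ≈ 9.811e-12.

9.8e-12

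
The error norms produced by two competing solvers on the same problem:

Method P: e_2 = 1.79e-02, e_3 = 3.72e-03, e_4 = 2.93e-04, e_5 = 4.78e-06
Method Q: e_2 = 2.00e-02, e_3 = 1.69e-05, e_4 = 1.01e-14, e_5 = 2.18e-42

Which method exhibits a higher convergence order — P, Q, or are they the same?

Q

Method P: p ≈ ln(4.78e-06/2.93e-04)/ln(2.93e-04/3.72e-03) ≈ 1.62.
Method Q: p ≈ ln(2.18e-42/1.01e-14)/ln(1.01e-14/1.69e-05) ≈ 3.00.
Method Q has the higher order (≈3.0 vs ≈1.6).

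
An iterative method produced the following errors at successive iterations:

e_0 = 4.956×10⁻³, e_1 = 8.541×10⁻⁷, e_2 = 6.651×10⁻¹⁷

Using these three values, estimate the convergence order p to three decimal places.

2.686

p ≈ ln(e_2/e_1) / ln(e_1/e_0)
  = ln(6.651×10⁻¹⁷/8.541×10⁻⁷) / ln(8.541×10⁻⁷/4.956×10⁻³)
  = ln(7.78714e-11) / ln(0.000172337)
  = -23.275962 / -8.666059 ≈ 2.685876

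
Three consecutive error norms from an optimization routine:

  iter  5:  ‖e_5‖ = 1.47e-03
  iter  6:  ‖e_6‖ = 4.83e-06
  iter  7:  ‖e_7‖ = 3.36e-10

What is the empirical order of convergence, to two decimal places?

p ≈ ln(‖e_7‖/‖e_6‖) / ln(‖e_6‖/‖e_5‖)
  = ln(3.36e-10/4.83e-06) / ln(4.83e-06/1.47e-03)
  = ln(6.95652e-05) / ln(0.00328571)
  = -9.57325 / -5.71817 ≈ 1.67418

1.67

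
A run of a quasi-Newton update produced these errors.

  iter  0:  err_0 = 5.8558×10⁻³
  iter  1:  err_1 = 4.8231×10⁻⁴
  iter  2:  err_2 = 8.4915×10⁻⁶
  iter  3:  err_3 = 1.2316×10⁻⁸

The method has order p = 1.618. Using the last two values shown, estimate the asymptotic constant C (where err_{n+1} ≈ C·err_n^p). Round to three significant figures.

1.97

C ≈ err_3 / err_2^1.618
  = 1.2316×10⁻⁸ / (8.4915×10⁻⁶)^1.618
  = 1.2316×10⁻⁸ / 6.23874e-09 ≈ 1.9741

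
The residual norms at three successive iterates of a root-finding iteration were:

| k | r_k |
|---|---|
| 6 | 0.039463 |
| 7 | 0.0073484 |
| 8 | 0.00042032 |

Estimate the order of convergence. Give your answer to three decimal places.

p ≈ ln(r_8/r_7) / ln(r_7/r_6)
  = ln(0.00042032/0.0073484) / ln(0.0073484/0.039463)
  = ln(0.0571988) / ln(0.18621)
  = -2.861222 / -1.680880 ≈ 1.702217

1.702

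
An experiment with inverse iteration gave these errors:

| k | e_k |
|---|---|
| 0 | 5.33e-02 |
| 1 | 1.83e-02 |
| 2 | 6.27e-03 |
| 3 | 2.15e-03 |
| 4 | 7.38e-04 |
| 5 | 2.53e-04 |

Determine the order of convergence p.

Consecutive ratios: e_5/e_4 = 2.53e-04/7.38e-04 = 0.342818, e_4/e_3 = 7.38e-04/2.15e-03 = 0.343256.
p ≈ ln(0.342818)/ln(0.343256) = -1.0706/-1.0693 ≈ 1.00.
So the convergence is linear (order 1).

1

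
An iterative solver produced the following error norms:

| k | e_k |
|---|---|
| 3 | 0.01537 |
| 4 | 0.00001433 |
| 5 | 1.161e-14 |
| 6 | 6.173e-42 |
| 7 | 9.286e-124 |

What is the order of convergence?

3

Consecutive ratios: e_7/e_6 = 9.286e-124/6.173e-42 = 1.50429e-82, e_6/e_5 = 6.173e-42/1.161e-14 = 5.31697e-28.
p ≈ ln(1.50429e-82)/ln(5.31697e-28) = -188.4037/-62.8015 ≈ 3.00.
So the convergence is cubic (order 3).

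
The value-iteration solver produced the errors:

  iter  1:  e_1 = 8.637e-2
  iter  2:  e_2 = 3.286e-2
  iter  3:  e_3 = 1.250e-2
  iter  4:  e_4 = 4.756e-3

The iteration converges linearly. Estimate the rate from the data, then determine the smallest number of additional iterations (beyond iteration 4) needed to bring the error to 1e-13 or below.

Rate ρ ≈ e_4/e_3 = 4.756e-3/1.250e-2 = 0.3805.
After j more steps, e_{4+j} ≈ 4.756e-3·ρ^j; need ρ^j ≤ 1e-13/4.756e-3 = 2.10261e-11.
j ≥ ln(2.10261e-11)/ln(0.3805) = -24.5853/-0.96627 = 25.444.
So 26 more iterations are needed.

26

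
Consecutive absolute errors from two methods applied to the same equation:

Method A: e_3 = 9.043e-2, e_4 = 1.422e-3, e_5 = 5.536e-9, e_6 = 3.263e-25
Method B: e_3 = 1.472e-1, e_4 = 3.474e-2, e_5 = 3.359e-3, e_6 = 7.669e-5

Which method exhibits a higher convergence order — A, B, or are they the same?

Method A: p ≈ ln(3.263e-25/5.536e-9)/ln(5.536e-9/1.422e-3) ≈ 3.00.
Method B: p ≈ ln(7.669e-5/3.359e-3)/ln(3.359e-3/3.474e-2) ≈ 1.62.
Method A has the higher order (≈3.0 vs ≈1.6).

A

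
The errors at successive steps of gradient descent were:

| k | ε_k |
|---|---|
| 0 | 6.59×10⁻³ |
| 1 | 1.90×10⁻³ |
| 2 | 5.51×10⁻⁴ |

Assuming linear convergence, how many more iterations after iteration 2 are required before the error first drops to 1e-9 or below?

11

Rate ρ ≈ ε_2/ε_1 = 5.51×10⁻⁴/1.90×10⁻³ = 0.2900.
After j more steps, ε_{2+j} ≈ 5.51×10⁻⁴·ρ^j; need ρ^j ≤ 1e-9/5.51×10⁻⁴ = 1.81488e-06.
j ≥ ln(1.81488e-06)/ln(0.2900) = -13.2195/-1.23787 = 10.679.
So 11 more iterations are needed.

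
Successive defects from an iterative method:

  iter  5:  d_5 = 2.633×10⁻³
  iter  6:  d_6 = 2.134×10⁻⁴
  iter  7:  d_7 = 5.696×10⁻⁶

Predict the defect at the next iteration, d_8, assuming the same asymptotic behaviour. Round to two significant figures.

3.1e-8

First estimate the order: p ≈ ln(d_7/d_6) / ln(d_6/d_5) = ln(5.696×10⁻⁶/2.134×10⁻⁴)/ln(2.134×10⁻⁴/2.633×10⁻³) = ln(0.0266917)/ln(0.0810482) ≈ 1.4420.
Then d_8 ≈ d_7·(d_7/d_6)^p = 5.696×10⁻⁶·(0.0266917)^1.4420 = 5.696×10⁻⁶·0.00538065 ≈ 3.065e-08.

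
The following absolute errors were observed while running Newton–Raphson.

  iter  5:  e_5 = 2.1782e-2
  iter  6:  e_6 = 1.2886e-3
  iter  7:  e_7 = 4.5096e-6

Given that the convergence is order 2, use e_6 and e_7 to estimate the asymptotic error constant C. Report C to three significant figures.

2.72

C ≈ e_7 / e_6^2
  = 4.5096e-6 / (1.2886e-3)^2
  = 4.5096e-6 / 1.66049e-06 ≈ 2.7158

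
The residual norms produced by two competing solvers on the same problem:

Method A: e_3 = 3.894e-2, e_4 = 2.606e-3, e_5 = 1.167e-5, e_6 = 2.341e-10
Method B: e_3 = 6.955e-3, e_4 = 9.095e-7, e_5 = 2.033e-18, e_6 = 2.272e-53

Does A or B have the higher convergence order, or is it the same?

B

Method A: p ≈ ln(2.341e-10/1.167e-5)/ln(1.167e-5/2.606e-3) ≈ 2.00.
Method B: p ≈ ln(2.272e-53/2.033e-18)/ln(2.033e-18/9.095e-7) ≈ 3.00.
Method B has the higher order (≈3.0 vs ≈2.0).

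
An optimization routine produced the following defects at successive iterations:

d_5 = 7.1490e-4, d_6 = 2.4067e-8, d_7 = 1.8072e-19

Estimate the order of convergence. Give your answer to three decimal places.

p ≈ ln(d_7/d_6) / ln(d_6/d_5)
  = ln(1.8072e-19/2.4067e-8) / ln(2.4067e-8/7.1490e-4)
  = ln(7.50904e-12) / ln(3.36648e-05)
  = -25.614913 / -10.299058 ≈ 2.487112

2.487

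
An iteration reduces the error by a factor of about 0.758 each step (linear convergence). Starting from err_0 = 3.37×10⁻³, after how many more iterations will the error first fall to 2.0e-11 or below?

69

After k steps, err_k ≈ 3.37×10⁻³·0.758^k.
Need 0.758^k ≤ 2.0e-11/3.37×10⁻³ = 5.93472e-09.
k ≥ ln(5.93472e-09)/ln(0.758) = -18.9424/-0.27707 = 68.367.
Smallest integer k = 69.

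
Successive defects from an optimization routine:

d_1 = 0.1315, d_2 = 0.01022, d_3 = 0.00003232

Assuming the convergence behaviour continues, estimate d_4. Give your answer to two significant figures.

First estimate the order: p ≈ ln(d_3/d_2) / ln(d_2/d_1) = ln(0.00003232/0.01022)/ln(0.01022/0.1315) = ln(0.00316243)/ln(0.0777186) ≈ 2.2533.
Then d_4 ≈ d_3·(d_3/d_2)^p = 0.00003232·(0.00316243)^2.2533 = 0.00003232·2.327e-06 ≈ 7.521e-11.

7.5e-11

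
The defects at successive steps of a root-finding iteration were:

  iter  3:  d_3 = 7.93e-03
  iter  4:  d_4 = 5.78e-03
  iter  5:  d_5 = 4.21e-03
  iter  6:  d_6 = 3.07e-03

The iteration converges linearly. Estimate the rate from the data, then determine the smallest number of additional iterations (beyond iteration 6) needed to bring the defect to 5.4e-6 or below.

Rate ρ ≈ d_6/d_5 = 3.07e-03/4.21e-03 = 0.7292.
After j more steps, d_{6+j} ≈ 3.07e-03·ρ^j; need ρ^j ≤ 5.4e-6/3.07e-03 = 0.00175896.
j ≥ ln(0.00175896)/ln(0.7292) = -6.3430/-0.31581 = 20.085.
So 21 more iterations are needed.

21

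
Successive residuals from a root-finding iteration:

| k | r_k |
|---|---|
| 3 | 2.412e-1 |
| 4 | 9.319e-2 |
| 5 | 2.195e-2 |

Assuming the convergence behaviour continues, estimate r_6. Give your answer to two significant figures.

First estimate the order: p ≈ ln(r_5/r_4) / ln(r_4/r_3) = ln(2.195e-2/9.319e-2)/ln(9.319e-2/2.412e-1) = ln(0.23554)/ln(0.38636) ≈ 1.5204.
Then r_6 ≈ r_5·(r_5/r_4)^p = 2.195e-2·(0.23554)^1.5204 = 2.195e-2·0.110991 ≈ 0.002436.

2.4e-3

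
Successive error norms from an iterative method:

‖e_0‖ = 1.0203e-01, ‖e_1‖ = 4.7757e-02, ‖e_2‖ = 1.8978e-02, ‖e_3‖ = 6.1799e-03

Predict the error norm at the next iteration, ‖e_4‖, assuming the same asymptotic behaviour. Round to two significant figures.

First estimate the order: p ≈ ln(‖e_3‖/‖e_2‖) / ln(‖e_2‖/‖e_1‖) = ln(6.1799e-03/1.8978e-02)/ln(1.8978e-02/4.7757e-02) = ln(0.325635)/ln(0.397387) ≈ 1.2158.
Then ‖e_4‖ ≈ ‖e_3‖·(‖e_3‖/‖e_2‖)^p = 6.1799e-03·(0.325635)^1.2158 = 6.1799e-03·0.25561 ≈ 0.00158.

1.6e-3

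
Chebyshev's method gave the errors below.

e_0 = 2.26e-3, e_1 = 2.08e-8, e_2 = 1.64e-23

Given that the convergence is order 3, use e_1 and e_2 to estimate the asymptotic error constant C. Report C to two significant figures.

C ≈ e_2 / e_1^3
  = 1.64e-23 / (2.08e-8)^3
  = 1.64e-23 / 8.99891e-24 ≈ 1.8224

1.8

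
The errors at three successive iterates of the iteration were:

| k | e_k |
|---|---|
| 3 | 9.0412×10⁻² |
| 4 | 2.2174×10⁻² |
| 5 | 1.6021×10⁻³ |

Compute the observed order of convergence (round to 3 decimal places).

p ≈ ln(e_5/e_4) / ln(e_4/e_3)
  = ln(1.6021×10⁻³/2.2174×10⁻²) / ln(2.2174×10⁻²/9.0412×10⁻²)
  = ln(0.0722513) / ln(0.245255)
  = -2.627605 / -1.405457 ≈ 1.869573

1.870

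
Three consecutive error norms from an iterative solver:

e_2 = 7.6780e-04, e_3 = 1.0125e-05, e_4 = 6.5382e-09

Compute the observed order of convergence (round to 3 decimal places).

p ≈ ln(e_4/e_3) / ln(e_3/e_2)
  = ln(6.5382e-09/1.0125e-05) / ln(1.0125e-05/7.6780e-04)
  = ln(0.000645748) / ln(0.013187)
  = -7.345101 / -4.328524 ≈ 1.696907

1.697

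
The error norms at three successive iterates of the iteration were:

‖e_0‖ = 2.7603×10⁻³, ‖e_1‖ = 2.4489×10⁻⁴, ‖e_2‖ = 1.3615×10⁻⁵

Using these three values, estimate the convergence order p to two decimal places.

1.19

p ≈ ln(‖e_2‖/‖e_1‖) / ln(‖e_1‖/‖e_0‖)
  = ln(1.3615×10⁻⁵/2.4489×10⁻⁴) / ln(2.4489×10⁻⁴/2.7603×10⁻³)
  = ln(0.0555964) / ln(0.0887186)
  = -2.88964 / -2.42229 ≈ 1.19294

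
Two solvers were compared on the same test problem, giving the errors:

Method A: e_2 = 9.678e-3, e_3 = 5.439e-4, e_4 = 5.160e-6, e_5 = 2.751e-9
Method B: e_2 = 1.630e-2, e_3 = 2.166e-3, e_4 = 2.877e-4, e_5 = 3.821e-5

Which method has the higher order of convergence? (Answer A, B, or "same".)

Method A: p ≈ ln(2.751e-9/5.160e-6)/ln(5.160e-6/5.439e-4) ≈ 1.62.
Method B: p ≈ ln(3.821e-5/2.877e-4)/ln(2.877e-4/2.166e-3) ≈ 1.00.
Method A has the higher order (≈1.6 vs ≈1.0).

A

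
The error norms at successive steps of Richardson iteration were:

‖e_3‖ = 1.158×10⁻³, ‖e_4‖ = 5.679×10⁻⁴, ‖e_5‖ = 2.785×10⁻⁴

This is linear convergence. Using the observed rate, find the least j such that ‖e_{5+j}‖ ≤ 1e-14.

Rate ρ ≈ ‖e_5‖/‖e_4‖ = 2.785×10⁻⁴/5.679×10⁻⁴ = 0.4904.
After j more steps, ‖e_{5+j}‖ ≈ 2.785×10⁻⁴·ρ^j; need ρ^j ≤ 1e-14/2.785×10⁻⁴ = 3.59066e-11.
j ≥ ln(3.59066e-11)/ln(0.4904) = -24.0501/-0.71253 = 33.753.
So 34 more iterations are needed.

34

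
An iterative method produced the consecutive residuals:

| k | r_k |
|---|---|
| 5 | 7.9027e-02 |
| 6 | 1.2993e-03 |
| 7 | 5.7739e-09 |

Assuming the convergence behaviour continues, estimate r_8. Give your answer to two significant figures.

5.1e-25

First estimate the order: p ≈ ln(r_7/r_6) / ln(r_6/r_5) = ln(5.7739e-09/1.2993e-03)/ln(1.2993e-03/7.9027e-02) = ln(4.44385e-06)/ln(0.0164412) ≈ 3.0000.
Then r_8 ≈ r_7·(r_7/r_6)^p = 5.7739e-09·(4.44385e-06)^3.0000 = 5.7739e-09·8.77563e-17 ≈ 5.067e-25.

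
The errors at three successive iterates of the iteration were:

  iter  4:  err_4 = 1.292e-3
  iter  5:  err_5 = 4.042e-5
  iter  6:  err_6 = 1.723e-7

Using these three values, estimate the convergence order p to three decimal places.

1.575

p ≈ ln(err_6/err_5) / ln(err_5/err_4)
  = ln(1.723e-7/4.042e-5) / ln(4.042e-5/1.292e-3)
  = ln(0.00426274) / ln(0.0312848)
  = -5.457843 / -3.464623 ≈ 1.575306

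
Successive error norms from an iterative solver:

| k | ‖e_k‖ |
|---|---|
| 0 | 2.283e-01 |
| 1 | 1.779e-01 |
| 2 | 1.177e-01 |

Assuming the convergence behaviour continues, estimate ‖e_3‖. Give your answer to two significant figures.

5.9e-2

First estimate the order: p ≈ ln(‖e_2‖/‖e_1‖) / ln(‖e_1‖/‖e_0‖) = ln(1.177e-01/1.779e-01)/ln(1.779e-01/2.283e-01) = ln(0.661608)/ln(0.779238) ≈ 1.6560.
Then ‖e_3‖ ≈ ‖e_2‖·(‖e_2‖/‖e_1‖)^p = 1.177e-01·(0.661608)^1.6560 = 1.177e-01·0.504562 ≈ 0.05939.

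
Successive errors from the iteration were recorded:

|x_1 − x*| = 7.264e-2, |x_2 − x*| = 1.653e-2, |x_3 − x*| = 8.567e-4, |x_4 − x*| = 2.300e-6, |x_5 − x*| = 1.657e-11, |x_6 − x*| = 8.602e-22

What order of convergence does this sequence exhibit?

Consecutive ratios: |x_6 − x*|/|x_5 − x*| = 8.602e-22/1.657e-11 = 5.19131e-11, |x_5 − x*|/|x_4 − x*| = 1.657e-11/2.300e-6 = 7.20435e-06.
p ≈ ln(5.19131e-11)/ln(7.20435e-06) = -23.6815/-11.8408 ≈ 2.00.
So the convergence is quadratic (order 2).

2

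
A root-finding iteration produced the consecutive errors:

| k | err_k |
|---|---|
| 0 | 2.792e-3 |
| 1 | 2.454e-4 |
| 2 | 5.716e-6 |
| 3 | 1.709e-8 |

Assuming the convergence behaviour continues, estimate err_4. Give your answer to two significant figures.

2.1e-12

First estimate the order: p ≈ ln(err_3/err_2) / ln(err_2/err_1) = ln(1.709e-8/5.716e-6)/ln(5.716e-6/2.454e-4) = ln(0.00298985)/ln(0.0232926) ≈ 1.5460.
Then err_4 ≈ err_3·(err_3/err_2)^p = 1.709e-8·(0.00298985)^1.5460 = 1.709e-8·0.000125128 ≈ 2.138e-12.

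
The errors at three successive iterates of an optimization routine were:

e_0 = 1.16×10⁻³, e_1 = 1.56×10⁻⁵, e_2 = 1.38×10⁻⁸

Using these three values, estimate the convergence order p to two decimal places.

1.63

p ≈ ln(e_2/e_1) / ln(e_1/e_0)
  = ln(1.38×10⁻⁸/1.56×10⁻⁵) / ln(1.56×10⁻⁵/1.16×10⁻³)
  = ln(0.000884615) / ln(0.0134483)
  = -7.03036 / -4.30890 ≈ 1.63159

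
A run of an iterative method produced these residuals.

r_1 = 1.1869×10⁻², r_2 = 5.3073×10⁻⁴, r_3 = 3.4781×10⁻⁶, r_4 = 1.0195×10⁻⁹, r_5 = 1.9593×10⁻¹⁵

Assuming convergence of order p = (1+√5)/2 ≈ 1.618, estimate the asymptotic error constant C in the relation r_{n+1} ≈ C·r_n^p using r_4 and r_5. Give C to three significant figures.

0.693

C ≈ r_5 / r_4^1.618
  = 1.9593×10⁻¹⁵ / (1.0195×10⁻⁹)^1.618
  = 1.9593×10⁻¹⁵ / 2.82859e-15 ≈ 0.69268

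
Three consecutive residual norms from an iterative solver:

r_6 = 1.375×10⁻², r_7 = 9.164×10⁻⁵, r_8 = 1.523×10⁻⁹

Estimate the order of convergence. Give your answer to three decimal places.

2.196

p ≈ ln(r_8/r_7) / ln(r_7/r_6)
  = ln(1.523×10⁻⁹/9.164×10⁻⁵) / ln(9.164×10⁻⁵/1.375×10⁻²)
  = ln(1.66194e-05) / ln(0.00666473)
  = -11.004940 / -5.010926 ≈ 2.196189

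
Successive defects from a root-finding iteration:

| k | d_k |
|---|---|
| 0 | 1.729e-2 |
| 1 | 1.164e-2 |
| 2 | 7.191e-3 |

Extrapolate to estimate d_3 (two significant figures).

First estimate the order: p ≈ ln(d_2/d_1) / ln(d_1/d_0) = ln(7.191e-3/1.164e-2)/ln(1.164e-2/1.729e-2) = ln(0.617784)/ln(0.673222) ≈ 1.2172.
Then d_3 ≈ d_2·(d_2/d_1)^p = 7.191e-3·(0.617784)^1.2172 = 7.191e-3·0.556425 ≈ 0.004001.

4.0e-3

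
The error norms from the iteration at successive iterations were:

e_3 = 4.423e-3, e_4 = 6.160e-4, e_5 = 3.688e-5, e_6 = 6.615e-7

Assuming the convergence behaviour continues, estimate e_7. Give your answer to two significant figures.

First estimate the order: p ≈ ln(e_6/e_5) / ln(e_5/e_4) = ln(6.615e-7/3.688e-5)/ln(3.688e-5/6.160e-4) = ln(0.0179366)/ln(0.0598701) ≈ 1.4281.
Then e_7 ≈ e_6·(e_6/e_5)^p = 6.615e-7·(0.0179366)^1.4281 = 6.615e-7·0.0032075 ≈ 2.122e-09.

2.1e-9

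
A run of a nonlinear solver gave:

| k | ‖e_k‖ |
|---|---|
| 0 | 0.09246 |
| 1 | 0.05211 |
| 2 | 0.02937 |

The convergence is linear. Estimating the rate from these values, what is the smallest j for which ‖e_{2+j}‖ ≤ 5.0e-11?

Rate ρ ≈ ‖e_2‖/‖e_1‖ = 0.02937/0.05211 = 0.5636.
After j more steps, ‖e_{2+j}‖ ≈ 0.02937·ρ^j; need ρ^j ≤ 5.0e-11/0.02937 = 1.70242e-09.
j ≥ ln(1.70242e-09)/ln(0.5636) = -20.1912/-0.57341 = 35.213.
So 36 more iterations are needed.

36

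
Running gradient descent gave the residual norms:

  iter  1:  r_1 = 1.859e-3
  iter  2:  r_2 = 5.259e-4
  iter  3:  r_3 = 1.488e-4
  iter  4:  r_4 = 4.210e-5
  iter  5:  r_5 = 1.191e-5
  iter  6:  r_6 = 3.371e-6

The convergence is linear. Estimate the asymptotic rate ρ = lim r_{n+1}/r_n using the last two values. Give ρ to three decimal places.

0.283

ρ ≈ r_6/r_5 = 3.371e-6/1.191e-5 = 0.28304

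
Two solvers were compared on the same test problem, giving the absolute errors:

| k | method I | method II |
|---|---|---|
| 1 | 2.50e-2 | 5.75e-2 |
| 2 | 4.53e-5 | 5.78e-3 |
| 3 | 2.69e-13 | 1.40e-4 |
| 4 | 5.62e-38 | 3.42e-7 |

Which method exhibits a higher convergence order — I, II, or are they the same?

Method I: p ≈ ln(5.62e-38/2.69e-13)/ln(2.69e-13/4.53e-5) ≈ 3.00.
Method II: p ≈ ln(3.42e-7/1.40e-4)/ln(1.40e-4/5.78e-3) ≈ 1.62.
Method I has the higher order (≈3.0 vs ≈1.6).

I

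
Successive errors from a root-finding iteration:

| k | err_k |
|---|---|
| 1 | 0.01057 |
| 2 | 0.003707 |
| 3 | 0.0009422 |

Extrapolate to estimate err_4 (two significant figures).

1.6e-4

First estimate the order: p ≈ ln(err_3/err_2) / ln(err_2/err_1) = ln(0.0009422/0.003707)/ln(0.003707/0.01057) = ln(0.254168)/ln(0.35071) ≈ 1.3073.
Then err_4 ≈ err_3·(err_3/err_2)^p = 0.0009422·(0.254168)^1.3073 = 0.0009422·0.166846 ≈ 0.0001572.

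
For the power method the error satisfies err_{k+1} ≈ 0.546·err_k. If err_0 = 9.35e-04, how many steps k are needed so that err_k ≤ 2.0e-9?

22

After k steps, err_k ≈ 9.35e-04·0.546^k.
Need 0.546^k ≤ 2.0e-9/9.35e-04 = 2.13904e-06.
k ≥ ln(2.13904e-06)/ln(0.546) = -13.0552/-0.60514 = 21.574.
Smallest integer k = 22.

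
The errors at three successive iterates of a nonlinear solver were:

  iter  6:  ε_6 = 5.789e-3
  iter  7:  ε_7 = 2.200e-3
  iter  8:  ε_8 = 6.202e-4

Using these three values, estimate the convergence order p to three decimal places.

p ≈ ln(ε_8/ε_7) / ln(ε_7/ε_6)
  = ln(6.202e-4/2.200e-3) / ln(2.200e-3/5.789e-3)
  = ln(0.281909) / ln(0.380031)
  = -1.266171 / -0.967502 ≈ 1.308701

1.309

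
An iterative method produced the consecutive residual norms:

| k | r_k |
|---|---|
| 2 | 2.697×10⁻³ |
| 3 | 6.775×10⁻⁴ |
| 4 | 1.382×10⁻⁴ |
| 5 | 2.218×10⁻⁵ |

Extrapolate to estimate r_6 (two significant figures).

2.7e-6

First estimate the order: p ≈ ln(r_5/r_4) / ln(r_4/r_3) = ln(2.218×10⁻⁵/1.382×10⁻⁴)/ln(1.382×10⁻⁴/6.775×10⁻⁴) = ln(0.160492)/ln(0.203985) ≈ 1.1508.
Then r_6 ≈ r_5·(r_5/r_4)^p = 2.218×10⁻⁵·(0.160492)^1.1508 = 2.218×10⁻⁵·0.121797 ≈ 2.701e-06.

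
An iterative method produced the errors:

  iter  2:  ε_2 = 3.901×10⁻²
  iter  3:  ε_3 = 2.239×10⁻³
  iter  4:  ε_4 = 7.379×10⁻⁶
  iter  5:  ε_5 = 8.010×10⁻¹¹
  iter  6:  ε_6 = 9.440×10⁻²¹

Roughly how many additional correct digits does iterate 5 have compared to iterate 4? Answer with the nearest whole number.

Digits gained ≈ log₁₀(ε_4/ε_5) = log₁₀(7.379×10⁻⁶/8.010×10⁻¹¹) = log₁₀(92122.3) ≈ 4.964.

5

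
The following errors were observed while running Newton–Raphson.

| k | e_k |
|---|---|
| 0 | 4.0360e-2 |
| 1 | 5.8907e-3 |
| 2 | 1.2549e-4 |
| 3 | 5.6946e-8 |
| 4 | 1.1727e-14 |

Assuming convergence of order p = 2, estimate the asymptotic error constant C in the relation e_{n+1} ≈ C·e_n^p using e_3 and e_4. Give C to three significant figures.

C ≈ e_4 / e_3^2
  = 1.1727e-14 / (5.6946e-8)^2
  = 1.1727e-14 / 3.24285e-15 ≈ 3.6163

3.62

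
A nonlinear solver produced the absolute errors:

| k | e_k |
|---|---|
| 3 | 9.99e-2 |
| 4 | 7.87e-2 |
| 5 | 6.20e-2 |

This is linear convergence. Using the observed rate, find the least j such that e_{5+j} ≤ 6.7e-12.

Rate ρ ≈ e_5/e_4 = 6.20e-2/7.87e-2 = 0.7878.
After j more steps, e_{5+j} ≈ 6.20e-2·ρ^j; need ρ^j ≤ 6.7e-12/6.20e-2 = 1.08065e-10.
j ≥ ln(1.08065e-10)/ln(0.7878) = -22.9483/-0.23851 = 96.215.
So 97 more iterations are needed.

97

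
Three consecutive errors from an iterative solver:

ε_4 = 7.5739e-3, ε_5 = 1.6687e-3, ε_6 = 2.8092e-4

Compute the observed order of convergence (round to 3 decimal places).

p ≈ ln(ε_6/ε_5) / ln(ε_5/ε_4)
  = ln(2.8092e-4/1.6687e-3) / ln(1.6687e-3/7.5739e-3)
  = ln(0.168347) / ln(0.220322)
  = -1.781728 / -1.512665 ≈ 1.177873

1.178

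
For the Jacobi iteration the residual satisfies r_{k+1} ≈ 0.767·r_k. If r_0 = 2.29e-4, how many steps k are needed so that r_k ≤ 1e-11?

64

After k steps, r_k ≈ 2.29e-4·0.767^k.
Need 0.767^k ≤ 1e-11/2.29e-4 = 4.36681e-08.
k ≥ ln(4.36681e-08)/ln(0.767) = -16.9466/-0.26527 = 63.884.
Smallest integer k = 64.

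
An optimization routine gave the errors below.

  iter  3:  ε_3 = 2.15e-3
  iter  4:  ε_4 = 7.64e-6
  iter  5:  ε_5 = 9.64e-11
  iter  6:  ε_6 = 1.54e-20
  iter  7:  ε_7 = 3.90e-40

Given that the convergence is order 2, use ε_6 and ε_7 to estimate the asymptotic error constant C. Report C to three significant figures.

C ≈ ε_7 / ε_6^2
  = 3.90e-40 / (1.54e-20)^2
  = 3.90e-40 / 2.3716e-40 ≈ 1.6445

1.64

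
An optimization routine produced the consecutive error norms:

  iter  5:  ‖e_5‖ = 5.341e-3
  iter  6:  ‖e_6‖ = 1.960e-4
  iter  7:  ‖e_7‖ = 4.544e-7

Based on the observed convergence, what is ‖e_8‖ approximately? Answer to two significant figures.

6.6e-12

First estimate the order: p ≈ ln(‖e_7‖/‖e_6‖) / ln(‖e_6‖/‖e_5‖) = ln(4.544e-7/1.960e-4)/ln(1.960e-4/5.341e-3) = ln(0.00231837)/ln(0.0366972) ≈ 1.8356.
Then ‖e_8‖ ≈ ‖e_7‖·(‖e_7‖/‖e_6‖)^p = 4.544e-7·(0.00231837)^1.8356 = 4.544e-7·1.45723e-05 ≈ 6.622e-12.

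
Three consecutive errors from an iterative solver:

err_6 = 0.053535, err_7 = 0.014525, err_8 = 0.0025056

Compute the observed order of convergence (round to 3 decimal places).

p ≈ ln(err_8/err_7) / ln(err_7/err_6)
  = ln(0.0025056/0.014525) / ln(0.014525/0.053535)
  = ln(0.172503) / ln(0.271318)
  = -1.757341 / -1.304464 ≈ 1.347175

1.347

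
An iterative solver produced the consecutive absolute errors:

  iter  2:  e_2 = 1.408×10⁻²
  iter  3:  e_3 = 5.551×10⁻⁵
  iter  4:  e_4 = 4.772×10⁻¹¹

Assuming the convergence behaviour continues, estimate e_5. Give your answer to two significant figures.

2.4e-26

First estimate the order: p ≈ ln(e_4/e_3) / ln(e_3/e_2) = ln(4.772×10⁻¹¹/5.551×10⁻⁵)/ln(5.551×10⁻⁵/1.408×10⁻²) = ln(8.59665e-07)/ln(0.00394247) ≈ 2.5229.
Then e_5 ≈ e_4·(e_4/e_3)^p = 4.772×10⁻¹¹·(8.59665e-07)^2.5229 = 4.772×10⁻¹¹·4.97645e-16 ≈ 2.375e-26.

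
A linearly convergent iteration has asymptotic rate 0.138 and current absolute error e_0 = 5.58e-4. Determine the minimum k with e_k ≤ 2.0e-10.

After k steps, e_k ≈ 5.58e-4·0.138^k.
Need 0.138^k ≤ 2.0e-10/5.58e-4 = 3.58423e-07.
k ≥ ln(3.58423e-07)/ln(0.138) = -14.8416/-1.98050 = 7.494.
Smallest integer k = 8.

8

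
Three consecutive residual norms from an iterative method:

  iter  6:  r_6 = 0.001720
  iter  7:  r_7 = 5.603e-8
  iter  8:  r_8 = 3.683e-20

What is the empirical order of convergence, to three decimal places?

2.715

p ≈ ln(r_8/r_7) / ln(r_7/r_6)
  = ln(3.683e-20/5.603e-8) / ln(5.603e-8/0.001720)
  = ln(6.57326e-13) / ln(3.25756e-05)
  = -28.050596 / -10.331947 ≈ 2.714938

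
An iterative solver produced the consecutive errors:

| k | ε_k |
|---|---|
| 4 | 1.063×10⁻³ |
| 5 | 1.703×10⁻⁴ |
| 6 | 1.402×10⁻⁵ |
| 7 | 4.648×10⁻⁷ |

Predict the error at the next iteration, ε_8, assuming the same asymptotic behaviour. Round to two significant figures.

4.5e-9

First estimate the order: p ≈ ln(ε_7/ε_6) / ln(ε_6/ε_5) = ln(4.648×10⁻⁷/1.402×10⁻⁵)/ln(1.402×10⁻⁵/1.703×10⁻⁴) = ln(0.0331526)/ln(0.0823253) ≈ 1.3642.
Then ε_8 ≈ ε_7·(ε_7/ε_6)^p = 4.648×10⁻⁷·(0.0331526)^1.3642 = 4.648×10⁻⁷·0.00958716 ≈ 4.456e-09.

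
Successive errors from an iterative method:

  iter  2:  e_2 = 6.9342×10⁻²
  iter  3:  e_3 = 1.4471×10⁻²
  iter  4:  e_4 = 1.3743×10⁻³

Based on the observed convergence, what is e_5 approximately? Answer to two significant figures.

First estimate the order: p ≈ ln(e_4/e_3) / ln(e_3/e_2) = ln(1.3743×10⁻³/1.4471×10⁻²)/ln(1.4471×10⁻²/6.9342×10⁻²) = ln(0.0949692)/ln(0.20869) ≈ 1.5025.
Then e_5 ≈ e_4·(e_4/e_3)^p = 1.3743×10⁻³·(0.0949692)^1.5025 = 1.3743×10⁻³·0.029095 ≈ 3.999e-05.

4.0e-5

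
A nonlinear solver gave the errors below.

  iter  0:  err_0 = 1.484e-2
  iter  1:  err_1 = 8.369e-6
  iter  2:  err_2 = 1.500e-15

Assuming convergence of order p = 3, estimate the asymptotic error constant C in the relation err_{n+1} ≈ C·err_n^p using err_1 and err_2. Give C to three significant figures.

C ≈ err_2 / err_1^3
  = 1.500e-15 / (8.369e-6)^3
  = 1.500e-15 / 5.86166e-16 ≈ 2.559

2.56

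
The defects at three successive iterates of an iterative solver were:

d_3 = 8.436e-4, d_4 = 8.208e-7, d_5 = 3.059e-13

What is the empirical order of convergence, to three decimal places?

p ≈ ln(d_5/d_4) / ln(d_4/d_3)
  = ln(3.059e-13/8.208e-7) / ln(8.208e-7/8.436e-4)
  = ln(3.72685e-07) / ln(0.000972973)
  = -14.802532 / -6.935154 ≈ 2.134420

2.134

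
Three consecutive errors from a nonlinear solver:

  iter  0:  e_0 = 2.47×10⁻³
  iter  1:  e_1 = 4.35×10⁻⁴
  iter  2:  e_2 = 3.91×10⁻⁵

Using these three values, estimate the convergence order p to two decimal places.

1.39

p ≈ ln(e_2/e_1) / ln(e_1/e_0)
  = ln(3.91×10⁻⁵/4.35×10⁻⁴) / ln(4.35×10⁻⁴/2.47×10⁻³)
  = ln(0.0898851) / ln(0.176113)
  = -2.40922 / -1.73663 ≈ 1.38730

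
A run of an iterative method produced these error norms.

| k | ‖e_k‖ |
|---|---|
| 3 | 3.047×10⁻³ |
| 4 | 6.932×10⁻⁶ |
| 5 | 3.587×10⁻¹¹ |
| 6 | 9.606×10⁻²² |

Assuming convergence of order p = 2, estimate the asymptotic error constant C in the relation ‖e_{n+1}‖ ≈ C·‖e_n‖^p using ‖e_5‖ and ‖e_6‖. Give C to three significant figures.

0.747

C ≈ ‖e_6‖ / ‖e_5‖^2
  = 9.606×10⁻²² / (3.587×10⁻¹¹)^2
  = 9.606×10⁻²² / 1.28666e-21 ≈ 0.74659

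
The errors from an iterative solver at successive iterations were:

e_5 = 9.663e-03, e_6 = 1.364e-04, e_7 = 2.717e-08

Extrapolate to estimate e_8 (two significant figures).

First estimate the order: p ≈ ln(e_7/e_6) / ln(e_6/e_5) = ln(2.717e-08/1.364e-04)/ln(1.364e-04/9.663e-03) = ln(0.000199194)/ln(0.0141157) ≈ 2.0001.
Then e_8 ≈ e_7·(e_7/e_6)^p = 2.717e-08·(0.000199194)^2.0001 = 2.717e-08·3.96445e-08 ≈ 1.077e-15.

1.1e-15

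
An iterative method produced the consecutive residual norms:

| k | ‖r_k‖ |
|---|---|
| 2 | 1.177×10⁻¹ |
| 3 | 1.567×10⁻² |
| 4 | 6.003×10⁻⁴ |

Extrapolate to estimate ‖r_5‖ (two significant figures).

First estimate the order: p ≈ ln(‖r_4‖/‖r_3‖) / ln(‖r_3‖/‖r_2‖) = ln(6.003×10⁻⁴/1.567×10⁻²)/ln(1.567×10⁻²/1.177×10⁻¹) = ln(0.0383089)/ln(0.133135) ≈ 1.6178.
Then ‖r_5‖ ≈ ‖r_4‖·(‖r_4‖/‖r_3‖)^p = 6.003×10⁻⁴·(0.0383089)^1.6178 = 6.003×10⁻⁴·0.00510578 ≈ 3.065e-06.

3.1e-6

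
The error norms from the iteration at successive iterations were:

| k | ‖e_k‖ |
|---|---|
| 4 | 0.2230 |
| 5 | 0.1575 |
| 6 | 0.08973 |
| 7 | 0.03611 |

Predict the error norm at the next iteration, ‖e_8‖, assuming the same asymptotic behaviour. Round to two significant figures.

First estimate the order: p ≈ ln(‖e_7‖/‖e_6‖) / ln(‖e_6‖/‖e_5‖) = ln(0.03611/0.08973)/ln(0.08973/0.1575) = ln(0.40243)/ln(0.569714) ≈ 1.6178.
Then ‖e_8‖ ≈ ‖e_7‖·(‖e_7‖/‖e_6‖)^p = 0.03611·(0.40243)^1.6178 = 0.03611·0.229334 ≈ 0.008281.

8.3e-3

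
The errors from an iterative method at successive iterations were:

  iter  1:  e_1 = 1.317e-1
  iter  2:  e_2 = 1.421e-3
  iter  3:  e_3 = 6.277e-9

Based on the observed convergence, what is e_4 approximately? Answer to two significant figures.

First estimate the order: p ≈ ln(e_3/e_2) / ln(e_2/e_1) = ln(6.277e-9/1.421e-3)/ln(1.421e-3/1.317e-1) = ln(4.41731e-06)/ln(0.0107897) ≈ 2.7224.
Then e_4 ≈ e_3·(e_3/e_2)^p = 6.277e-9·(4.41731e-06)^2.7224 = 6.277e-9·2.64227e-15 ≈ 1.659e-23.

1.7e-23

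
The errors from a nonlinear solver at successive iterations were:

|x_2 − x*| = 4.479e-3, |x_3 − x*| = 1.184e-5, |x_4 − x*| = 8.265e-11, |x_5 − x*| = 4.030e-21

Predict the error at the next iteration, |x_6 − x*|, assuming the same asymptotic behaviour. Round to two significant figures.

First estimate the order: p ≈ ln(|x_5 − x*|/|x_4 − x*|) / ln(|x_4 − x*|/|x_3 − x*|) = ln(4.030e-21/8.265e-11)/ln(8.265e-11/1.184e-5) = ln(4.87598e-11)/ln(6.98057e-06) ≈ 1.9999.
Then |x_6 − x*| ≈ |x_5 − x*|·(|x_5 − x*|/|x_4 − x*|)^p = 4.030e-21·(4.87598e-11)^1.9999 = 4.030e-21·2.38317e-21 ≈ 9.604e-42.

9.6e-42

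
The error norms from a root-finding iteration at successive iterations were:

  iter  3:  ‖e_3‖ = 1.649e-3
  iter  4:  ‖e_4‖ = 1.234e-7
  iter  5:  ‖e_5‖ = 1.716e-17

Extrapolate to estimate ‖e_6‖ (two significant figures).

4.9e-41

First estimate the order: p ≈ ln(‖e_5‖/‖e_4‖) / ln(‖e_4‖/‖e_3‖) = ln(1.716e-17/1.234e-7)/ln(1.234e-7/1.649e-3) = ln(1.3906e-10)/ln(7.48332e-05) ≈ 2.3890.
Then ‖e_6‖ ≈ ‖e_5‖·(‖e_5‖/‖e_4‖)^p = 1.716e-17·(1.3906e-10)^2.3890 = 1.716e-17·2.83211e-24 ≈ 4.86e-41.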